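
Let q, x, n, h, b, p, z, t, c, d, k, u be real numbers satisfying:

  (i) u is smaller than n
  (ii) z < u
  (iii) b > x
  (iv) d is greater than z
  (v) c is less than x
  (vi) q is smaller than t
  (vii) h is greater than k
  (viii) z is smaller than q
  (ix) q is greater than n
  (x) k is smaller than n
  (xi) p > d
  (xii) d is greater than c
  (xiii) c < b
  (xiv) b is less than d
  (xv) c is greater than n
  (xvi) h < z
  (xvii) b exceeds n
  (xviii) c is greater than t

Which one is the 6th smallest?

q

Piecing the relations together gives one ordering: k < h < z < u < n < q < t < c < x < b < d < p.
Counting 6 from the smallest end gives q.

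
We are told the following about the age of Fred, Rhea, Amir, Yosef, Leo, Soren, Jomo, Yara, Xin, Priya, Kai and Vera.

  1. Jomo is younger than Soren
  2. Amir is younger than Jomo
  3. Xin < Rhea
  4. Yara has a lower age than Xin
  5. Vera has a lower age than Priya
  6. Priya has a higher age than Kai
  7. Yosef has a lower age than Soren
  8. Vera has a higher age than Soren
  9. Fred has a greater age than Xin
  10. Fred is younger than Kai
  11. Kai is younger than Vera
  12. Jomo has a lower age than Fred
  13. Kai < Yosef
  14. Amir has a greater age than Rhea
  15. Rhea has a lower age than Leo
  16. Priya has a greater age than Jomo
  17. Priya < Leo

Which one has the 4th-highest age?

Soren

The consecutive relations fix a unique order: Yara < Xin < Rhea < Amir < Jomo < Fred < Kai < Yosef < Soren < Vera < Priya < Leo.
Counting 4 from the largest end gives Soren.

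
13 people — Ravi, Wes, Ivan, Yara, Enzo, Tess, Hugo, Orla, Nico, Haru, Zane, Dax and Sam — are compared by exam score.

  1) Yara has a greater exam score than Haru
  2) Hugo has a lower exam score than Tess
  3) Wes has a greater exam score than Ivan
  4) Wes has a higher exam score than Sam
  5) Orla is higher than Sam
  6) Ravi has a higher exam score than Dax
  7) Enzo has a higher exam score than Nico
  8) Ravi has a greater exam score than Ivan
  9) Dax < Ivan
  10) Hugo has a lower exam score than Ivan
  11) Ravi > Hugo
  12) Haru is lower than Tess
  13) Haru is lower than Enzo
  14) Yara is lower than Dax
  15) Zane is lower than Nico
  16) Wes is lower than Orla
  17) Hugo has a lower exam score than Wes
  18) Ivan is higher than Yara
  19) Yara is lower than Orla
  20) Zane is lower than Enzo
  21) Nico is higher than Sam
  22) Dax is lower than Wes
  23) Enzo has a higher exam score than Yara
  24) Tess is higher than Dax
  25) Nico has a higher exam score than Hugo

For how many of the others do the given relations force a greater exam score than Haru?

8

The elements the relations force above Haru are Yara, Dax, Tess, Ivan, Ravi, Wes, Enzo, Orla — no chain reaches any other.
That is 8.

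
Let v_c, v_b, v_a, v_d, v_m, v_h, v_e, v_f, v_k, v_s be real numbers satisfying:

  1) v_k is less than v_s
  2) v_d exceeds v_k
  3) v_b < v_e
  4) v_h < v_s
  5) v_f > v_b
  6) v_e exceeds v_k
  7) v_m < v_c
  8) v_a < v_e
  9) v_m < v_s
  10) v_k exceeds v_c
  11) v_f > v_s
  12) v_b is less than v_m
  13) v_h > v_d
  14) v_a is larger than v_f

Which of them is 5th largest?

Chaining the given pairs: v_b < v_m < v_c < v_k < v_d < v_h < v_s < v_f < v_a < v_e.
The 5th largest is v_h.

v_h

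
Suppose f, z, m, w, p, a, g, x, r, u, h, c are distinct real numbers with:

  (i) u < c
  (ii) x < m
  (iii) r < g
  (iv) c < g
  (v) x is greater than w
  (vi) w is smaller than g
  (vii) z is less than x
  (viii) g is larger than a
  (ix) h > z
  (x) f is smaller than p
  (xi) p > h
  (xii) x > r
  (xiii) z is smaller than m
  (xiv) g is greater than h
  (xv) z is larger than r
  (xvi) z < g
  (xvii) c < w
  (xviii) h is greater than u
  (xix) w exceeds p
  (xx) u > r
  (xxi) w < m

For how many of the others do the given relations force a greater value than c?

From c the given relations immediately reach w, g.
From those, x, m — 4 in total.
Nothing else is reachable above c; 4 in all.

4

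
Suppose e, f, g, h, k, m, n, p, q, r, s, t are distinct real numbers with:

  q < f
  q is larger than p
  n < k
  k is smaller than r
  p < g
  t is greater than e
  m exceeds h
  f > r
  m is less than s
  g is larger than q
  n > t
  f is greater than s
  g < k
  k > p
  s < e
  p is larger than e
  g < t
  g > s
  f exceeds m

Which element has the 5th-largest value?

t

Chaining the given pairs: h < m < s < e < p < q < g < t < n < k < r < f.
The 5th largest is t.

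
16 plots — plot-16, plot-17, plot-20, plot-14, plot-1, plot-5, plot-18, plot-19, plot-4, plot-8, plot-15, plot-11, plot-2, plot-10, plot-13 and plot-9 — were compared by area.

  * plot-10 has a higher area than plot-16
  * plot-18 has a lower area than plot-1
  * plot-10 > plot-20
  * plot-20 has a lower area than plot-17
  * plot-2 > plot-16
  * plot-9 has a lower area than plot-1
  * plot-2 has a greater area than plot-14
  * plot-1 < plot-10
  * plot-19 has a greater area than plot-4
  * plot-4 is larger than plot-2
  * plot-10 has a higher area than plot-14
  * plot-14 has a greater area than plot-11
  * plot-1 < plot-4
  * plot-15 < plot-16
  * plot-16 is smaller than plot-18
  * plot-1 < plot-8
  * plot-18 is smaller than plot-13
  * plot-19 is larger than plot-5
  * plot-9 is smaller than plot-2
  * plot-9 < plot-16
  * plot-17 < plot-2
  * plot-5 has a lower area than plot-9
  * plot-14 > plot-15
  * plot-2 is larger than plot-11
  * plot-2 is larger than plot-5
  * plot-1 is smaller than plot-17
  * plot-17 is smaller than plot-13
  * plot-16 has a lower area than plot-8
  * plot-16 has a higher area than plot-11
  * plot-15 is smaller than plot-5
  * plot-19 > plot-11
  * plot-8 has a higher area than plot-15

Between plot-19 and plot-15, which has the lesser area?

plot-15 < plot-5 and plot-5 < plot-9 give plot-15 < plot-9.
With plot-9 < plot-16: plot-15 < plot-5 < plot-9 < plot-16.
With plot-16 < plot-18: plot-15 < plot-5 < plot-9 < plot-16 < plot-18.
Then plot-18 < plot-1 extends the chain to plot-1.
Then plot-1 < plot-17 extends the chain to plot-17.
With plot-17 < plot-2: plot-15 < plot-5 < plot-9 < plot-16 < plot-18 < plot-1 < plot-17 < plot-2.
With plot-2 < plot-4: plot-15 < plot-5 < plot-9 < plot-16 < plot-18 < plot-1 < plot-17 < plot-2 < plot-4.
Then plot-4 < plot-19 extends the chain to plot-19.
So plot-15 < plot-19; plot-15 is the smaller of the two.

plot-15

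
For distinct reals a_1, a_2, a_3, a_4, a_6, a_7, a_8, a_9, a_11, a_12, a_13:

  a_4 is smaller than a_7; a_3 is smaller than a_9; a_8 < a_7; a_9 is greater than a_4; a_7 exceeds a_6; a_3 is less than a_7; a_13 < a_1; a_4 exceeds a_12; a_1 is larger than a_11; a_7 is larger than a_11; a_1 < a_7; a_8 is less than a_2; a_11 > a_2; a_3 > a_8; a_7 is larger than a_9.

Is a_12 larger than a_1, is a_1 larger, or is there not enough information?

undetermined

Following every chain through a_12: above a_12 we get a_4, a_9, a_7.
a_1 is not reached, and no chain runs the other way from a_1 to a_12.
So the given relations leave the order of a_12 and a_1 undetermined.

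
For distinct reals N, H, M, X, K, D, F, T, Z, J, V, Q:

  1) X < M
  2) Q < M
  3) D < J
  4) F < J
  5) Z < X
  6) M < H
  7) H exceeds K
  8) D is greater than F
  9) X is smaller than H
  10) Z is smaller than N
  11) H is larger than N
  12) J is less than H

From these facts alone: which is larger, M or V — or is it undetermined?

undetermined

Following every chain through M: above M we get H; below M we get Q, Z, X.
V is not reached, and no chain runs the other way from V to M.
So the given relations leave the order of M and V undetermined.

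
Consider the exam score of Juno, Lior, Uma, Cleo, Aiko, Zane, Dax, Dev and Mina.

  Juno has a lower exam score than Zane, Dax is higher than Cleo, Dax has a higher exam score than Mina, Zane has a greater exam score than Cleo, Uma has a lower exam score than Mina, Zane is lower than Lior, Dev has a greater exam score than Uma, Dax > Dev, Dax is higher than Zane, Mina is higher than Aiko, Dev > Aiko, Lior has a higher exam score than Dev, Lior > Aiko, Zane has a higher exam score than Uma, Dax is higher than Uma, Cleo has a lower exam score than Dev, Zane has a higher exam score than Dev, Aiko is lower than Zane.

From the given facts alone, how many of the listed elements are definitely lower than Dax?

7

Directly below Dax: Cleo, Uma, Dev, Zane, Mina.
One step further: Juno, Aiko (7 so far).
No other element is forced below Dax by the given relations, so the count is 7.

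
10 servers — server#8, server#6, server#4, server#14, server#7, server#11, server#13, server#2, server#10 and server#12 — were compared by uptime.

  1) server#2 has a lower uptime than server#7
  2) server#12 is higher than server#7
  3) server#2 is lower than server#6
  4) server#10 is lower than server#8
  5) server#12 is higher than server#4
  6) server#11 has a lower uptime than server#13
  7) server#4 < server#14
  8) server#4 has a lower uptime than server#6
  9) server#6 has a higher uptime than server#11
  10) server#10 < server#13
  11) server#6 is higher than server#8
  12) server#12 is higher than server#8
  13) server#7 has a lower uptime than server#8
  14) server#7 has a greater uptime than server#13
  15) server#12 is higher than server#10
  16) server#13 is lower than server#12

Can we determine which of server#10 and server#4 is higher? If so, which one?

undetermined

Following every chain through server#10: above server#10 we get server#13, server#7, server#8, server#6, server#12.
server#4 is not reached, and no chain runs the other way from server#4 to server#10.
So the given relations leave the order of server#10 and server#4 undetermined.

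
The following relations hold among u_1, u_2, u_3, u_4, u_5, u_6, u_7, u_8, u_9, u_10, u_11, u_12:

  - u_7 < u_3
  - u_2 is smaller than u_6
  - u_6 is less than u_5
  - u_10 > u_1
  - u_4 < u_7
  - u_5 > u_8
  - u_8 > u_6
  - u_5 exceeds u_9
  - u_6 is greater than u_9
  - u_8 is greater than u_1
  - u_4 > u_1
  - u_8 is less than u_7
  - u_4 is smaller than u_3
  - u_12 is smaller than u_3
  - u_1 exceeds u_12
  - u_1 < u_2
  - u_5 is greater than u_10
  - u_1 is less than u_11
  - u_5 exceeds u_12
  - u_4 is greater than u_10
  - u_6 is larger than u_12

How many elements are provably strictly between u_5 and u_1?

Chaining upward from u_1 reaches: u_10, u_2, u_11, u_6, u_8, u_4, u_7, u_3.
Chaining downward from u_5 reaches: u_12, u_10, u_2, u_9, u_6, u_8.
Strictly between u_1 and u_5 are those in both lists: u_10, u_2, u_6, u_8 — 4 elements.

4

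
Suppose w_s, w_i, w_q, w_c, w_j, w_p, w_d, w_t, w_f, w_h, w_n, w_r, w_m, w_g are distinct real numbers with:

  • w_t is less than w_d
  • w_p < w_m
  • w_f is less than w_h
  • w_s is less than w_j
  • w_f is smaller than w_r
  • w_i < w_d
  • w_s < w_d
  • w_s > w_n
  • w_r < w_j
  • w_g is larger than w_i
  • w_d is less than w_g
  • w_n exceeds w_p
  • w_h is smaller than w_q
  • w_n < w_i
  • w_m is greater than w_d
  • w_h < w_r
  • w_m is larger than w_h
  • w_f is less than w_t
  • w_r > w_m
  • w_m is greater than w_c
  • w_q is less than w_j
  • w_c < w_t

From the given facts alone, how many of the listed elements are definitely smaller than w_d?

7

From w_d the given relations immediately reach w_i, w_t, w_s.
From those, w_n, w_f, w_c — 6 in total.
From those, w_p — 7 in total.
No other element is forced below w_d by the given relations, so the count is 7.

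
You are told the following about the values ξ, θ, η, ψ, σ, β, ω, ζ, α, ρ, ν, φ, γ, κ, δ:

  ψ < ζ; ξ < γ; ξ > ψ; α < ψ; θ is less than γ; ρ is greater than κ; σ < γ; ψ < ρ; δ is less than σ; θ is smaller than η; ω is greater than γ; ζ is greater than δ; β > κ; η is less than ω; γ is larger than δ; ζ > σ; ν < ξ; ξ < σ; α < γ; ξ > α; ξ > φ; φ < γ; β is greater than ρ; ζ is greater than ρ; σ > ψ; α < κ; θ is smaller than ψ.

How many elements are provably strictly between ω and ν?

3

The relations place ν below ω. An element lies strictly between them when it is forced above ν and also forced below ω.
Above ν: {ξ, σ, γ, ζ}. Below ω: {φ, θ, η, α, ψ, δ, ξ, σ, γ}.
Intersection: {ξ, σ, γ} — 3.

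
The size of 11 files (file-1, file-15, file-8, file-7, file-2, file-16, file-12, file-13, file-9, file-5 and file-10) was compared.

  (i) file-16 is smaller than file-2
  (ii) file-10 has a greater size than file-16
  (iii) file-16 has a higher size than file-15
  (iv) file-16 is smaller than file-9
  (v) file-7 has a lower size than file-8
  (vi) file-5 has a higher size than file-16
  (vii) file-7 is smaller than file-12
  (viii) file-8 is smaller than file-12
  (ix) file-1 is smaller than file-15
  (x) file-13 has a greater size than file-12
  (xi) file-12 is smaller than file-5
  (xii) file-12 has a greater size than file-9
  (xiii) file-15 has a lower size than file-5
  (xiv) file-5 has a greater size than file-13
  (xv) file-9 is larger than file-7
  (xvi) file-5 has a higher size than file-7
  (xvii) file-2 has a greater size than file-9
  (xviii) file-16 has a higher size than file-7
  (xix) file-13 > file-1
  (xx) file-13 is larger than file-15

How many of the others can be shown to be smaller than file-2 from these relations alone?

From file-2 the given relations immediately reach file-16, file-9.
From those, file-15, file-7 — 4 in total.
From those, file-1 — 5 in total.
No other element is forced below file-2 by the given relations, so the count is 5.

5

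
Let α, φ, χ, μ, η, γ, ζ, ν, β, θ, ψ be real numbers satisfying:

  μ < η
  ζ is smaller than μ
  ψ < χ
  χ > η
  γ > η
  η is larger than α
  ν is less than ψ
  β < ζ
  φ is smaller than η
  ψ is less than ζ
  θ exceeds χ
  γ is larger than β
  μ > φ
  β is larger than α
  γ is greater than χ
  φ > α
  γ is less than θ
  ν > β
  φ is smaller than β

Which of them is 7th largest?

Piecing the relations together gives one ordering: α < φ < β < ν < ψ < ζ < μ < η < χ < γ < θ.
The 7th largest is ψ.

ψ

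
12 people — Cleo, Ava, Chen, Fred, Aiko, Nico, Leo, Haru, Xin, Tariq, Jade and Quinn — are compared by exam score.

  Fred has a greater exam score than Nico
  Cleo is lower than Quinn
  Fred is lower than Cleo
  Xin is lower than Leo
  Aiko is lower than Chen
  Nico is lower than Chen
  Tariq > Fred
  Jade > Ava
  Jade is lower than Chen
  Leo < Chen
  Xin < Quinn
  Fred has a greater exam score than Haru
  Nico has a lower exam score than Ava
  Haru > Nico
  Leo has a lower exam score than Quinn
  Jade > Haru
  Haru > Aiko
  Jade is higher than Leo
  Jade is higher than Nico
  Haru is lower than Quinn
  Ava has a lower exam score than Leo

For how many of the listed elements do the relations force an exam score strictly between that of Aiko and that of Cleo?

2

Chaining upward from Aiko reaches: Haru, Fred, Jade, Tariq, Chen, Quinn.
Chaining downward from Cleo reaches: Nico, Haru, Fred.
Strictly between Aiko and Cleo are those in both lists: Haru, Fred — 2 elements.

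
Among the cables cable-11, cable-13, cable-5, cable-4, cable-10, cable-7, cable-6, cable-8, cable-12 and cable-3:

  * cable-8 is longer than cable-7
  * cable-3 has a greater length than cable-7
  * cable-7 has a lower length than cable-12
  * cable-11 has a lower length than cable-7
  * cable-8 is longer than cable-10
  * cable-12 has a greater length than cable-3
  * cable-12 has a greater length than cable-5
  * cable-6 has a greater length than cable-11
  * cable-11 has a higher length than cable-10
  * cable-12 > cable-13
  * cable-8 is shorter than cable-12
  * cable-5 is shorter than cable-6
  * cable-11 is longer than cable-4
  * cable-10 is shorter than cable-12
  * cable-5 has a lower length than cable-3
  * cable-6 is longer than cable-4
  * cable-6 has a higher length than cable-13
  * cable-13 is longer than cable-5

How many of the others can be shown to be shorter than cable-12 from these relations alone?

8

The elements the relations force below cable-12 are cable-10, cable-4, cable-11, cable-5, cable-7, cable-8, cable-3, cable-13 — no chain reaches any other.
That is 8.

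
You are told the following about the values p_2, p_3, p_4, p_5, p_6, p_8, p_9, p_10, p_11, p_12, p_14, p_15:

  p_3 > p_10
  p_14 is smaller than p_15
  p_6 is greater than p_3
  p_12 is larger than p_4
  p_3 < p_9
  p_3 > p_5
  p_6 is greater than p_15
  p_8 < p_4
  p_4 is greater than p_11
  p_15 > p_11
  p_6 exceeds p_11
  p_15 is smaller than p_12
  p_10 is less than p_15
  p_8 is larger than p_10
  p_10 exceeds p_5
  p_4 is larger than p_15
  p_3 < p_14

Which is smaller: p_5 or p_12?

Following the relations from p_5: p_5 < p_10 < p_3 < p_14 < p_15 < p_4 < p_12.
So p_5 < p_12; p_5 is the smaller of the two.

p_5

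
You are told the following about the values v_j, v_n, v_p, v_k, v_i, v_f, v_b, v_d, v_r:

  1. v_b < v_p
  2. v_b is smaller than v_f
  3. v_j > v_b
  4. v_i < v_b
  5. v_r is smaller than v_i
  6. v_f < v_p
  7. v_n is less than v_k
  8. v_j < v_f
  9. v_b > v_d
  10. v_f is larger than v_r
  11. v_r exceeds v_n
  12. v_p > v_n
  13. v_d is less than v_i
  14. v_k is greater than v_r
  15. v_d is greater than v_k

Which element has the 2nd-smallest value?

Piecing the relations together gives one ordering: v_n < v_r < v_k < v_d < v_i < v_b < v_j < v_f < v_p.
Counting 2 from the smallest end gives v_r.

v_r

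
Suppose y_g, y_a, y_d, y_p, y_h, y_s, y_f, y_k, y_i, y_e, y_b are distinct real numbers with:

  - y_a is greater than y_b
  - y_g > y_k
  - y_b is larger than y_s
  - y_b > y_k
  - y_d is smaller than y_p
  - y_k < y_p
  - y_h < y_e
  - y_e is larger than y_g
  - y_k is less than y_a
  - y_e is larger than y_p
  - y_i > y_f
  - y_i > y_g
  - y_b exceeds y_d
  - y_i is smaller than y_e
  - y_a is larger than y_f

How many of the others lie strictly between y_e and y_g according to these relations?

1

Chaining upward from y_g reaches: y_i.
Chaining downward from y_e reaches: y_k, y_d, y_p, y_f, y_i, y_h.
Strictly between y_g and y_e are those in both lists: y_i — 1 element.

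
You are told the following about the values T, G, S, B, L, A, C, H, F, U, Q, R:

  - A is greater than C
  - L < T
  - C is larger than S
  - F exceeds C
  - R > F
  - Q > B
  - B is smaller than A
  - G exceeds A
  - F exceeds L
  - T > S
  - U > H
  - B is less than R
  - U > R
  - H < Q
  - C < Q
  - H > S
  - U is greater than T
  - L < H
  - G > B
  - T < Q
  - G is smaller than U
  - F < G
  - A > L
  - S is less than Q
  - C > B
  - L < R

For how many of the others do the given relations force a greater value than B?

7

The elements the relations force above B are C, A, F, R, Q, G, U — no chain reaches any other.
That is 7.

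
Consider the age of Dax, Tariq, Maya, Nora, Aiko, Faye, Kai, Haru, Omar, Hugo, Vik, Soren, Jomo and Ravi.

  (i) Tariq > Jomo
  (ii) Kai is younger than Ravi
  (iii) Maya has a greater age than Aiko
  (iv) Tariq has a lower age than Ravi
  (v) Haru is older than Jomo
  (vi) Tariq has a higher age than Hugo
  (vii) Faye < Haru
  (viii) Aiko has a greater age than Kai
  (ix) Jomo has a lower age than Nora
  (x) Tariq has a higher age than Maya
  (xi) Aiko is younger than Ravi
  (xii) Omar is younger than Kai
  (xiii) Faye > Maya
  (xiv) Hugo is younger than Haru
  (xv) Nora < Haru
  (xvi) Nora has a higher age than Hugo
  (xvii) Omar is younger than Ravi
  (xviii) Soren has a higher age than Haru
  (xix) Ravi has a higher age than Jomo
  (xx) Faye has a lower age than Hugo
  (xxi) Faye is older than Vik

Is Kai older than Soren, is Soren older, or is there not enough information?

Soren

Kai < Aiko < Maya < Faye < Hugo < Nora < Haru < Soren, by transitivity through Aiko, Maya, Faye, Hugo, Nora, Haru.
So Soren is older.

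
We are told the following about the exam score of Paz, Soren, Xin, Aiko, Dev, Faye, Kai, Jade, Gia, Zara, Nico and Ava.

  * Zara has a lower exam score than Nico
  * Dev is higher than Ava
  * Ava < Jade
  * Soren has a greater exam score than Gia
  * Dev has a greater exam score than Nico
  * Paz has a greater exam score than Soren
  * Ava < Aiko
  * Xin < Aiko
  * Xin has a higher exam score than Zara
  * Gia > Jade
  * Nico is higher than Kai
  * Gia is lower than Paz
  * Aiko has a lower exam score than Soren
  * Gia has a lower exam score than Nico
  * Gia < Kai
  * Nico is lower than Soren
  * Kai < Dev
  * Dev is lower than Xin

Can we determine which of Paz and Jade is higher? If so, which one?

Chaining the given relations: Jade < Gia < Kai < Nico < Dev < Xin < Aiko < Soren < Paz.
So Paz is higher.

Paz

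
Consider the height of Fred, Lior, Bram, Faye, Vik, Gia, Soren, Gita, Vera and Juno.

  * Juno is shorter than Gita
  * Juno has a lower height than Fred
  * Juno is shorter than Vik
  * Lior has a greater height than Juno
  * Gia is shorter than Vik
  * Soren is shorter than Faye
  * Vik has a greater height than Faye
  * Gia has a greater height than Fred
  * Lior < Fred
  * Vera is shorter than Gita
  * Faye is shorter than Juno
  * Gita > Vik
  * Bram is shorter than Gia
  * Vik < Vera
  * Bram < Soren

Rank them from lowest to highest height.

Bram < Soren < Faye < Juno < Lior < Fred < Gia < Vik < Vera < Gita

Each adjacent pair is fixed by a given relation: Bram < Soren; Soren < Faye; Faye < Juno; Juno < Lior; Lior < Fred; Fred < Gia; Gia < Vik; Vik < Vera; Vera < Gita. Chaining them end to end gives the full order.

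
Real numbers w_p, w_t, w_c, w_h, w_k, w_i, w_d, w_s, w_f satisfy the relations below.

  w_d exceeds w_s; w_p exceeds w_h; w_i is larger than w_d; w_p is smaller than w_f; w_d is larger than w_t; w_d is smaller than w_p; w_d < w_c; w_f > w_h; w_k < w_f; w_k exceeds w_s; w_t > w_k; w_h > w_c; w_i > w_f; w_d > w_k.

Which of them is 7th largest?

Piecing the relations together gives one ordering: w_s < w_k < w_t < w_d < w_c < w_h < w_p < w_f < w_i.
Counting 7 from the largest end gives w_t.

w_t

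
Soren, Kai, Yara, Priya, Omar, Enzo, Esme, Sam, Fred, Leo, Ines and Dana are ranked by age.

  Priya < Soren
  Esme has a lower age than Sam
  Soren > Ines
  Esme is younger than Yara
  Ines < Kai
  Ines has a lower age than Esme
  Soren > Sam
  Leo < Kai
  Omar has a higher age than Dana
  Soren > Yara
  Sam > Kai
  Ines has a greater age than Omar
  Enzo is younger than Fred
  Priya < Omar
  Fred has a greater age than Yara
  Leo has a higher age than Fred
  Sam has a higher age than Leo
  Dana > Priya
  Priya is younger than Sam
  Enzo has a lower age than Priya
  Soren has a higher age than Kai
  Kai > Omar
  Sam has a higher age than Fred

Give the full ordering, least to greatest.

Enzo < Priya < Dana < Omar < Ines < Esme < Yara < Fred < Leo < Kai < Sam < Soren

The consecutive links are each given: Enzo < Priya; Priya < Dana; Dana < Omar; Omar < Ines; Ines < Esme; Esme < Yara; Yara < Fred; Fred < Leo; Leo < Kai; Kai < Sam; Sam < Soren.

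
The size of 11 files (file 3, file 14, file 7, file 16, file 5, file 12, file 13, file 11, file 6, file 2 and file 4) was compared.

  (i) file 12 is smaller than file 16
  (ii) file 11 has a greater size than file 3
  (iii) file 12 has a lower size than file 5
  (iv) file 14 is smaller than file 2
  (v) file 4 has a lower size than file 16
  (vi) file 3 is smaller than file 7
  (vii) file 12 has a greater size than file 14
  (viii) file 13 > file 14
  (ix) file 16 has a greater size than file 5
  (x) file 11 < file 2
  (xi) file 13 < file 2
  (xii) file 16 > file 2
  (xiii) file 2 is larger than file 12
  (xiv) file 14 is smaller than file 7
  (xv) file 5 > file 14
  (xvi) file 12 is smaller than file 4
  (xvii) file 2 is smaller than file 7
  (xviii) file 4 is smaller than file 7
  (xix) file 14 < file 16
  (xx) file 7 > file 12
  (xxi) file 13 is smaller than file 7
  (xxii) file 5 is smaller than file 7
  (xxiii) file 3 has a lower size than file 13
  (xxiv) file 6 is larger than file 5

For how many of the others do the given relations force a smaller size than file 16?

From file 16 the given relations immediately reach file 14, file 12, file 4, file 5, file 2.
From those, file 13, file 11 — 7 in total.
From those, file 3 — 8 in total.
No other element is forced below file 16 by the given relations, so the count is 8.

8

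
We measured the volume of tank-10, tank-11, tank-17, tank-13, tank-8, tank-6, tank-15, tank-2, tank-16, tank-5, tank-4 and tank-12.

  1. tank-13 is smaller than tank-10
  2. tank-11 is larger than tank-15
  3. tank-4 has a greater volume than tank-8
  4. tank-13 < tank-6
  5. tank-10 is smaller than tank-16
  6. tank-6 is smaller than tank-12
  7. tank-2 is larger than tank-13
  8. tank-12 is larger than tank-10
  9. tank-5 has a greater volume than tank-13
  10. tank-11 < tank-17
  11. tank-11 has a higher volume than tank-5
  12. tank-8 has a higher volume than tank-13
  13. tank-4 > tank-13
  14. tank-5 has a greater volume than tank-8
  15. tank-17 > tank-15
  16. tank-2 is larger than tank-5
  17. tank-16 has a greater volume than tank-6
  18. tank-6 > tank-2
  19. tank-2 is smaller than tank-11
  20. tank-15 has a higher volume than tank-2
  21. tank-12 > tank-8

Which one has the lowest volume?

tank-13

tank-10 is not least since tank-13 < tank-10; tank-8 is not least since tank-13 < tank-8; tank-5 is not least since tank-13 < tank-5; tank-2 is not least since tank-5 < tank-2; tank-6 is not least since tank-13 < tank-6; tank-15 is not least since tank-2 < tank-15; tank-4 is not least since tank-13 < tank-4; tank-16 is not least since tank-10 < tank-16; tank-11 is not least since tank-2 < tank-11; tank-17 is not least since tank-11 < tank-17; tank-12 is not least since tank-8 < tank-12.
Only tank-13 has nothing below it, so tank-13 is the lowest volume.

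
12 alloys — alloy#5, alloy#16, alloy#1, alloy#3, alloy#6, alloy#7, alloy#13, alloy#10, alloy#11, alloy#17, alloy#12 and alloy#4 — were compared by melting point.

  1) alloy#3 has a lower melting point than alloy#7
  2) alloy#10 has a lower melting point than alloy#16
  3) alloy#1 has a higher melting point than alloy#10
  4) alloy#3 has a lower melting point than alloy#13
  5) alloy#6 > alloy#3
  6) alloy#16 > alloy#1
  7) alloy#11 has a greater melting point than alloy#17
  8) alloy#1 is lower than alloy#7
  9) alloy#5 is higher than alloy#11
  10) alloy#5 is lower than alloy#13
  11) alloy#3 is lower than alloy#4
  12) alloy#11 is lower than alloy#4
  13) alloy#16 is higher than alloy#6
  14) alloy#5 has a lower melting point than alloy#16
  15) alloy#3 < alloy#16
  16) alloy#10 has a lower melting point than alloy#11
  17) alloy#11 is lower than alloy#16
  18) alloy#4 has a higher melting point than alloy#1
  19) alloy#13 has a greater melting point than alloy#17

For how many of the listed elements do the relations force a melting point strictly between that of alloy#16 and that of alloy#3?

1

The relations place alloy#3 below alloy#16. An element lies strictly between them when it is forced above alloy#3 and also forced below alloy#16.
Above alloy#3: {alloy#7, alloy#6, alloy#13, alloy#4}. Below alloy#16: {alloy#17, alloy#10, alloy#1, alloy#11, alloy#5, alloy#6}.
Intersection: {alloy#6} — 1.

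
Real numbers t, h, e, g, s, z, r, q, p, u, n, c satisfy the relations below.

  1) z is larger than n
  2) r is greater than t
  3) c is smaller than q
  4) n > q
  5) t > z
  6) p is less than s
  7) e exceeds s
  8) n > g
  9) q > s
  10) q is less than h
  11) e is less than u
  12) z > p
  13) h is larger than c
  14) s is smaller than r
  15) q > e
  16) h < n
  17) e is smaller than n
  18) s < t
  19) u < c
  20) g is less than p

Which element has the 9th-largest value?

Piecing the relations together gives one ordering: g < p < s < e < u < c < q < h < n < z < t < r.
Counting 9 from the largest end gives e.

e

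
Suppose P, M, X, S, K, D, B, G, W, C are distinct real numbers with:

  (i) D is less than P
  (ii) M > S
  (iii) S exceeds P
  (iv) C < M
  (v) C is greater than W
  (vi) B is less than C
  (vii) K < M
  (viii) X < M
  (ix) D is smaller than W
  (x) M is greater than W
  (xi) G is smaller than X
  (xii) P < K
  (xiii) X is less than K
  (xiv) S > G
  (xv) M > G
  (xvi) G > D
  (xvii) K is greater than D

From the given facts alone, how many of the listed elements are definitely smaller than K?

Directly below K: D, P, X.
One step further: G (4 so far).
Nothing else is reachable below K; 4 in all.

4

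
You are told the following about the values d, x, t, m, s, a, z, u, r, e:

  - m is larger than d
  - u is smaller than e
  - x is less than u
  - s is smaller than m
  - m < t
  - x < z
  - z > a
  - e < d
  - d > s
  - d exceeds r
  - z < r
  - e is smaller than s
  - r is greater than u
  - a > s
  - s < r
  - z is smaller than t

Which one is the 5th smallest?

a

Chaining the given pairs: x < u < e < s < a < z < r < d < m < t.
Counting 5 from the smallest end gives a.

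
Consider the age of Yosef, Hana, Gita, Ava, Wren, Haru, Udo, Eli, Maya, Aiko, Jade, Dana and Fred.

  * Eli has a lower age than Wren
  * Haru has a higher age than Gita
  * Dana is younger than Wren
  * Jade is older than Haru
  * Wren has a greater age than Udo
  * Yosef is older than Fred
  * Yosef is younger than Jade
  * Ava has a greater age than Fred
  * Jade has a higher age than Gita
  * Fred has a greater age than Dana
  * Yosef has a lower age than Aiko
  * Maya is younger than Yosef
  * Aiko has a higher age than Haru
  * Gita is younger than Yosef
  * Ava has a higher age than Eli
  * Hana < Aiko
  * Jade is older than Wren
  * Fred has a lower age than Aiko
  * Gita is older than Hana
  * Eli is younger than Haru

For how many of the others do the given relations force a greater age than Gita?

4

The elements the relations force above Gita are Yosef, Haru, Aiko, Jade — no chain reaches any other.
That is 4.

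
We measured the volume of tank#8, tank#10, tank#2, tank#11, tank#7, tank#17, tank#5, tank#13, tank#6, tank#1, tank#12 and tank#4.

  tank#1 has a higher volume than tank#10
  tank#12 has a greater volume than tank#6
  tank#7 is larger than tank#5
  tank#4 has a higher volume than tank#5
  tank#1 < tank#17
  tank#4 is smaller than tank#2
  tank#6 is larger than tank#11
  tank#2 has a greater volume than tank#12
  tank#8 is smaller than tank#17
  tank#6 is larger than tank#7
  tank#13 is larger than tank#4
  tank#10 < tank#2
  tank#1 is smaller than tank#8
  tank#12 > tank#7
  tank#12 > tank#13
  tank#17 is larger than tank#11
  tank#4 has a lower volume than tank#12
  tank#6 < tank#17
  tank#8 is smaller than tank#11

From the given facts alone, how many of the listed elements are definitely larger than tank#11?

From tank#11 the given relations immediately reach tank#6, tank#17.
From those, tank#12 — 3 in total.
From those, tank#2 — 4 in total.
No other element is forced above tank#11 by the given relations, so the count is 4.

4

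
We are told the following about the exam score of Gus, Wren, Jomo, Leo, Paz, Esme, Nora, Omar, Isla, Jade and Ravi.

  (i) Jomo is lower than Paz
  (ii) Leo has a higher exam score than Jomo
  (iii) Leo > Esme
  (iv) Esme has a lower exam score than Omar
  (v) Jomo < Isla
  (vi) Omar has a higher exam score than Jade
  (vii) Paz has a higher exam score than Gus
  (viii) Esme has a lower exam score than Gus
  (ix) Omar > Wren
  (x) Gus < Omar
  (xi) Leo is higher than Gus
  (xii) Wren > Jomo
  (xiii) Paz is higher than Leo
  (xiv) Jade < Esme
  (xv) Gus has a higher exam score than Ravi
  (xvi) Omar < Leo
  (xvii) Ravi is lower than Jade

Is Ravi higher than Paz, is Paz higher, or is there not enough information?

The relevant relations are Ravi < Jade; Jade < Omar; Omar < Leo; Leo < Paz.
Together: Ravi < Jade < Omar < Leo < Paz.
So Paz is higher.

Paz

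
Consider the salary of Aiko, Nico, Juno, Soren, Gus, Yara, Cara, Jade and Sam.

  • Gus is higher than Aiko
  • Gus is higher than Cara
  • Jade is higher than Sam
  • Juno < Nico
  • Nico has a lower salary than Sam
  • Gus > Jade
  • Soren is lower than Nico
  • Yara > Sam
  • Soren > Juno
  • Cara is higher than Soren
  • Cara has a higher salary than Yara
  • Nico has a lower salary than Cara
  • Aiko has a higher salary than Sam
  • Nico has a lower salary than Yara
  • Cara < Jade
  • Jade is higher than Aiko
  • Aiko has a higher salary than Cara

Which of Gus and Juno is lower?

Following the relations from Juno: Juno < Soren < Nico < Sam < Yara < Cara < Aiko < Jade < Gus.
So Juno < Gus; Juno is the lower of the two.

Juno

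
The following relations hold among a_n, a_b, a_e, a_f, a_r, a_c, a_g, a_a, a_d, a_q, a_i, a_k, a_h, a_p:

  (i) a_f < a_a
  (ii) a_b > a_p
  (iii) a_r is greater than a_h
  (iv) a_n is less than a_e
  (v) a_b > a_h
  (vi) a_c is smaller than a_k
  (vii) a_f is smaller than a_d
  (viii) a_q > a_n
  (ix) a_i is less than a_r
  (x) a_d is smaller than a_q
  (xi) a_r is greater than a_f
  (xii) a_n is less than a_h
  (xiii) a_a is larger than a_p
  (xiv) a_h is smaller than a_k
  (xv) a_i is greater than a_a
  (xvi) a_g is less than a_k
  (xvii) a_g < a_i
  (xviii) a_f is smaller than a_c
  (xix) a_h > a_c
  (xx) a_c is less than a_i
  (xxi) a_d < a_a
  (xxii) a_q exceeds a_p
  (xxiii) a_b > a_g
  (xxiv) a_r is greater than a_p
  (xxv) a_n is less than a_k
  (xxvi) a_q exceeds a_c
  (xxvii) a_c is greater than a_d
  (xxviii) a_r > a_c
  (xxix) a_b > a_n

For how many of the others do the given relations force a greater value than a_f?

Directly above a_f: a_d, a_c, a_a, a_r.
One step further: a_h, a_k, a_q, a_i (8 so far).
One step further: a_b (9 so far).
No other element is forced above a_f by the given relations, so the count is 9.

9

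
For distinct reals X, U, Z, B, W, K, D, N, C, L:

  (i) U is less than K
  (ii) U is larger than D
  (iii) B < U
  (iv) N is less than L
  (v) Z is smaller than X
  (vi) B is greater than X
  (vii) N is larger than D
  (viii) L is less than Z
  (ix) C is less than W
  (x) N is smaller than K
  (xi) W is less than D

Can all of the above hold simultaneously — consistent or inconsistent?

Every relation is compatible with C < W < D < N < L < Z < X < B < U < K; the set is consistent.

consistent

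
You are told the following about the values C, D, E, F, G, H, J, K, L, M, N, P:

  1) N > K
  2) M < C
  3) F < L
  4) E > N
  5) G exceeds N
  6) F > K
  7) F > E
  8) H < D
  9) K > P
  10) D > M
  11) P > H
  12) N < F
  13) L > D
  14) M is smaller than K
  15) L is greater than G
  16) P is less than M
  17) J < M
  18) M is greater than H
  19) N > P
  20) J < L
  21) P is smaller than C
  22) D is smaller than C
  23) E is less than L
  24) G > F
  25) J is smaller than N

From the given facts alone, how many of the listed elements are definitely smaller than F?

7

The elements the relations force below F are H, P, J, M, K, N, E — no chain reaches any other.
That is 7.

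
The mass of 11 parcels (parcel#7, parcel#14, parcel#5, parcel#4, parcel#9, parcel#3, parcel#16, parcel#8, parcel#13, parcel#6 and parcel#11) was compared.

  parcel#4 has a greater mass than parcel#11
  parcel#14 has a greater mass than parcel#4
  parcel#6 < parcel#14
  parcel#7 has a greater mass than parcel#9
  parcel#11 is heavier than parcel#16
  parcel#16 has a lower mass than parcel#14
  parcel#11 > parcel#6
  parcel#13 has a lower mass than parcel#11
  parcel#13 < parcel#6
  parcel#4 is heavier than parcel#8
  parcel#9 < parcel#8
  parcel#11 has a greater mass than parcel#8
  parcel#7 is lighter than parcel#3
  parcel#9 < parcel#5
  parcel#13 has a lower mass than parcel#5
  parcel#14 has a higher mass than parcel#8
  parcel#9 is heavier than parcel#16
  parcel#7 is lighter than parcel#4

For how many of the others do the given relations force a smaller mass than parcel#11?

From parcel#11 the given relations immediately reach parcel#16, parcel#13, parcel#6, parcel#8.
From those, parcel#9 — 5 in total.
No other element is forced below parcel#11 by the given relations, so the count is 5.

5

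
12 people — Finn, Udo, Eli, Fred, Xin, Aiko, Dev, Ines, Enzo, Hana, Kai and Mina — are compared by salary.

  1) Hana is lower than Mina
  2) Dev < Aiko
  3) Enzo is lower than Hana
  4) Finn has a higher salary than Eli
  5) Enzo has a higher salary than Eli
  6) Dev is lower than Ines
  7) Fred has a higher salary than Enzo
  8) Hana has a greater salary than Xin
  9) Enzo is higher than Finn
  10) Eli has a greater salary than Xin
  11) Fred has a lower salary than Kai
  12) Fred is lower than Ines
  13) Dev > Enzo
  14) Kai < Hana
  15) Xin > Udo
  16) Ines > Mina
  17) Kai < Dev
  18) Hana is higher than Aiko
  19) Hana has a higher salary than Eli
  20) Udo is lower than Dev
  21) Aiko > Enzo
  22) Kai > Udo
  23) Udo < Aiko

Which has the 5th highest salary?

The consecutive relations fix a unique order: Udo < Xin < Eli < Finn < Enzo < Fred < Kai < Dev < Aiko < Hana < Mina < Ines.
The 5th largest is Dev.

Dev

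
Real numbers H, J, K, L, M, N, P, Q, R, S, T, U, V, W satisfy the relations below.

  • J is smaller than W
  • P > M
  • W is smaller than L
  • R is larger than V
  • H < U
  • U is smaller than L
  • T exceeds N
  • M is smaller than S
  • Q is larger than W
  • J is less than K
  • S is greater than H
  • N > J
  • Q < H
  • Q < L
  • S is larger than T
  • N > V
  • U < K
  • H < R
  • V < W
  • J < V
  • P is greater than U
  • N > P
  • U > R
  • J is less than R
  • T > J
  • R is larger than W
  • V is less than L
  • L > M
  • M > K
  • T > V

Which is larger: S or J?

J < V and V < W give J < W.
With W < Q: J < V < W < Q.
With Q < H: J < V < W < Q < H.
Then H < R extends the chain to R.
Then R < U extends the chain to U.
Then U < K extends the chain to K.
With K < M: J < V < W < Q < H < R < U < K < M.
With M < P: J < V < W < Q < H < R < U < K < M < P.
Then P < N extends the chain to N.
Then N < T extends the chain to T.
With T < S: J < V < W < Q < H < R < U < K < M < P < N < T < S.
So J < S; S is the larger of the two.

S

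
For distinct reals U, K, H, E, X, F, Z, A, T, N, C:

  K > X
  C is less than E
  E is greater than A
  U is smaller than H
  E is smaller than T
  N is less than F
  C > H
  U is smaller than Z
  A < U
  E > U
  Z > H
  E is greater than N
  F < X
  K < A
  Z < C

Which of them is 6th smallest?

U

The consecutive relations fix a unique order: N < F < X < K < A < U < H < Z < C < E < T.
The 6th smallest is U.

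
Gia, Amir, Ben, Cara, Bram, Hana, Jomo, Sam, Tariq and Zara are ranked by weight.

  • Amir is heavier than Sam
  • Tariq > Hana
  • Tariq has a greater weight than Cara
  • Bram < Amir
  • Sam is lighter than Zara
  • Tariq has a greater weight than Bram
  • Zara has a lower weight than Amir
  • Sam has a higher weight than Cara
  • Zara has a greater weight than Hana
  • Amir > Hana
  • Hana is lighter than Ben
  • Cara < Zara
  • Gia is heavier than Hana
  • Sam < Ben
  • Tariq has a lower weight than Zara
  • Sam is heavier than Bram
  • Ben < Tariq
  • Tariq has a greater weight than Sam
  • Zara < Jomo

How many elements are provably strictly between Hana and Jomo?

3

The relations place Hana below Jomo. An element lies strictly between them when it is forced above Hana and also forced below Jomo.
Above Hana: {Gia, Ben, Tariq, Zara, Amir}. Below Jomo: {Bram, Cara, Sam, Ben, Tariq, Zara}.
Intersection: {Ben, Tariq, Zara} — 3.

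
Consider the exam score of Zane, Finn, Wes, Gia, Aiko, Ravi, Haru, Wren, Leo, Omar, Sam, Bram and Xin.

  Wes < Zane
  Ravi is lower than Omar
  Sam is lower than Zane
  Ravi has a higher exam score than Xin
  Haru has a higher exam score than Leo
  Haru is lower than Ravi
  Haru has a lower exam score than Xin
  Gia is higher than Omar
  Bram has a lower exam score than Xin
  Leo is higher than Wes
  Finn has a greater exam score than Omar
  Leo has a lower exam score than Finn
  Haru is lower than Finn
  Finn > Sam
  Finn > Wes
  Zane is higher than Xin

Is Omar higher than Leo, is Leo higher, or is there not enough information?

Omar

Leo < Haru and Haru < Xin give Leo < Xin.
Then Xin < Ravi extends the chain to Ravi.
Then Ravi < Omar extends the chain to Omar.
So Omar is higher.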